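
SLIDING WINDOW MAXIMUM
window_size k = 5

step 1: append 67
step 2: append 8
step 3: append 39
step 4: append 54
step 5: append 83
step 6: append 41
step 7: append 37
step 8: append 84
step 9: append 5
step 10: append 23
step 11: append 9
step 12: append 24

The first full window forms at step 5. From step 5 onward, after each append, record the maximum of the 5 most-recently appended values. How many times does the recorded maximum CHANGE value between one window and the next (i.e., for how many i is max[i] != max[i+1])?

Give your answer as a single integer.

Answer: 1

Derivation:
step 1: append 67 -> window=[67] (not full yet)
step 2: append 8 -> window=[67, 8] (not full yet)
step 3: append 39 -> window=[67, 8, 39] (not full yet)
step 4: append 54 -> window=[67, 8, 39, 54] (not full yet)
step 5: append 83 -> window=[67, 8, 39, 54, 83] -> max=83
step 6: append 41 -> window=[8, 39, 54, 83, 41] -> max=83
step 7: append 37 -> window=[39, 54, 83, 41, 37] -> max=83
step 8: append 84 -> window=[54, 83, 41, 37, 84] -> max=84
step 9: append 5 -> window=[83, 41, 37, 84, 5] -> max=84
step 10: append 23 -> window=[41, 37, 84, 5, 23] -> max=84
step 11: append 9 -> window=[37, 84, 5, 23, 9] -> max=84
step 12: append 24 -> window=[84, 5, 23, 9, 24] -> max=84
Recorded maximums: 83 83 83 84 84 84 84 84
Changes between consecutive maximums: 1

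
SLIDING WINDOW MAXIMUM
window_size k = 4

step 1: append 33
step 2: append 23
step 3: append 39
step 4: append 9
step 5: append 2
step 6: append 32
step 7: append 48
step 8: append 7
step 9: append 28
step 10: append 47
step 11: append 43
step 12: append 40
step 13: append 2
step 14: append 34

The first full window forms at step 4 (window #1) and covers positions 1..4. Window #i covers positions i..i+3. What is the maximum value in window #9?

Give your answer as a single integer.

Answer: 47

Derivation:
step 1: append 33 -> window=[33] (not full yet)
step 2: append 23 -> window=[33, 23] (not full yet)
step 3: append 39 -> window=[33, 23, 39] (not full yet)
step 4: append 9 -> window=[33, 23, 39, 9] -> max=39
step 5: append 2 -> window=[23, 39, 9, 2] -> max=39
step 6: append 32 -> window=[39, 9, 2, 32] -> max=39
step 7: append 48 -> window=[9, 2, 32, 48] -> max=48
step 8: append 7 -> window=[2, 32, 48, 7] -> max=48
step 9: append 28 -> window=[32, 48, 7, 28] -> max=48
step 10: append 47 -> window=[48, 7, 28, 47] -> max=48
step 11: append 43 -> window=[7, 28, 47, 43] -> max=47
step 12: append 40 -> window=[28, 47, 43, 40] -> max=47
Window #9 max = 47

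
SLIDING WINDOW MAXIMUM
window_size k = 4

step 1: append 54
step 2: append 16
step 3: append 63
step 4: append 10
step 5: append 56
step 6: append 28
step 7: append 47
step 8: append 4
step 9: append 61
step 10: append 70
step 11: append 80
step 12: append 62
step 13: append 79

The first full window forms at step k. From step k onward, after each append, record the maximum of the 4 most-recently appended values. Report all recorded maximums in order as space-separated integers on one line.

step 1: append 54 -> window=[54] (not full yet)
step 2: append 16 -> window=[54, 16] (not full yet)
step 3: append 63 -> window=[54, 16, 63] (not full yet)
step 4: append 10 -> window=[54, 16, 63, 10] -> max=63
step 5: append 56 -> window=[16, 63, 10, 56] -> max=63
step 6: append 28 -> window=[63, 10, 56, 28] -> max=63
step 7: append 47 -> window=[10, 56, 28, 47] -> max=56
step 8: append 4 -> window=[56, 28, 47, 4] -> max=56
step 9: append 61 -> window=[28, 47, 4, 61] -> max=61
step 10: append 70 -> window=[47, 4, 61, 70] -> max=70
step 11: append 80 -> window=[4, 61, 70, 80] -> max=80
step 12: append 62 -> window=[61, 70, 80, 62] -> max=80
step 13: append 79 -> window=[70, 80, 62, 79] -> max=80

Answer: 63 63 63 56 56 61 70 80 80 80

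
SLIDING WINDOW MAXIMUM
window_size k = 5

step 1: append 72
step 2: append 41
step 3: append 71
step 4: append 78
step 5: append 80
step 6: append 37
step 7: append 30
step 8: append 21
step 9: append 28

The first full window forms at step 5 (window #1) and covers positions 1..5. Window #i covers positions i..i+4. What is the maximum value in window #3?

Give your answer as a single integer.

Answer: 80

Derivation:
step 1: append 72 -> window=[72] (not full yet)
step 2: append 41 -> window=[72, 41] (not full yet)
step 3: append 71 -> window=[72, 41, 71] (not full yet)
step 4: append 78 -> window=[72, 41, 71, 78] (not full yet)
step 5: append 80 -> window=[72, 41, 71, 78, 80] -> max=80
step 6: append 37 -> window=[41, 71, 78, 80, 37] -> max=80
step 7: append 30 -> window=[71, 78, 80, 37, 30] -> max=80
Window #3 max = 80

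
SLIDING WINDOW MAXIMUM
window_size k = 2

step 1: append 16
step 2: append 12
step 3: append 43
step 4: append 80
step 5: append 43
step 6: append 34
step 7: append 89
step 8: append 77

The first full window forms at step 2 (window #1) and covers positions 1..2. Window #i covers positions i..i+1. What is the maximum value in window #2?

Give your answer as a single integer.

Answer: 43

Derivation:
step 1: append 16 -> window=[16] (not full yet)
step 2: append 12 -> window=[16, 12] -> max=16
step 3: append 43 -> window=[12, 43] -> max=43
Window #2 max = 43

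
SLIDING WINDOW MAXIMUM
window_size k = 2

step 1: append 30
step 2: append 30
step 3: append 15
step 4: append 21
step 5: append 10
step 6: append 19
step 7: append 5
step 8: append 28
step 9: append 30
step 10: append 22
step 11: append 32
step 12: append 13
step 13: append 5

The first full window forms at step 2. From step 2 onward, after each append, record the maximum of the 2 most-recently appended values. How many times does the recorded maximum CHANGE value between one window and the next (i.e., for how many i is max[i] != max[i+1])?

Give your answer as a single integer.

Answer: 6

Derivation:
step 1: append 30 -> window=[30] (not full yet)
step 2: append 30 -> window=[30, 30] -> max=30
step 3: append 15 -> window=[30, 15] -> max=30
step 4: append 21 -> window=[15, 21] -> max=21
step 5: append 10 -> window=[21, 10] -> max=21
step 6: append 19 -> window=[10, 19] -> max=19
step 7: append 5 -> window=[19, 5] -> max=19
step 8: append 28 -> window=[5, 28] -> max=28
step 9: append 30 -> window=[28, 30] -> max=30
step 10: append 22 -> window=[30, 22] -> max=30
step 11: append 32 -> window=[22, 32] -> max=32
step 12: append 13 -> window=[32, 13] -> max=32
step 13: append 5 -> window=[13, 5] -> max=13
Recorded maximums: 30 30 21 21 19 19 28 30 30 32 32 13
Changes between consecutive maximums: 6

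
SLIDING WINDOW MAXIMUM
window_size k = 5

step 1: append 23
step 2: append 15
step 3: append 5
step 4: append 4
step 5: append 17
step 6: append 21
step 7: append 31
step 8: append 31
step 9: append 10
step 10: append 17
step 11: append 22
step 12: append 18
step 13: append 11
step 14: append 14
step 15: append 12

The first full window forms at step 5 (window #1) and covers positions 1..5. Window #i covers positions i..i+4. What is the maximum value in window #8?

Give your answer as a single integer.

step 1: append 23 -> window=[23] (not full yet)
step 2: append 15 -> window=[23, 15] (not full yet)
step 3: append 5 -> window=[23, 15, 5] (not full yet)
step 4: append 4 -> window=[23, 15, 5, 4] (not full yet)
step 5: append 17 -> window=[23, 15, 5, 4, 17] -> max=23
step 6: append 21 -> window=[15, 5, 4, 17, 21] -> max=21
step 7: append 31 -> window=[5, 4, 17, 21, 31] -> max=31
step 8: append 31 -> window=[4, 17, 21, 31, 31] -> max=31
step 9: append 10 -> window=[17, 21, 31, 31, 10] -> max=31
step 10: append 17 -> window=[21, 31, 31, 10, 17] -> max=31
step 11: append 22 -> window=[31, 31, 10, 17, 22] -> max=31
step 12: append 18 -> window=[31, 10, 17, 22, 18] -> max=31
Window #8 max = 31

Answer: 31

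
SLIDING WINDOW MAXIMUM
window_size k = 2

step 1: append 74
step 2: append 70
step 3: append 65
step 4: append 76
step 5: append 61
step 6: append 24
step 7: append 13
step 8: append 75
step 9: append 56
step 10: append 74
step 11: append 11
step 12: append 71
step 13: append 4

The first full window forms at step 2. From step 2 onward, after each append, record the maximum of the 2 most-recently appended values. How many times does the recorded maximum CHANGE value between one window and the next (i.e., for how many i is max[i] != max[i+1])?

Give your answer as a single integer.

step 1: append 74 -> window=[74] (not full yet)
step 2: append 70 -> window=[74, 70] -> max=74
step 3: append 65 -> window=[70, 65] -> max=70
step 4: append 76 -> window=[65, 76] -> max=76
step 5: append 61 -> window=[76, 61] -> max=76
step 6: append 24 -> window=[61, 24] -> max=61
step 7: append 13 -> window=[24, 13] -> max=24
step 8: append 75 -> window=[13, 75] -> max=75
step 9: append 56 -> window=[75, 56] -> max=75
step 10: append 74 -> window=[56, 74] -> max=74
step 11: append 11 -> window=[74, 11] -> max=74
step 12: append 71 -> window=[11, 71] -> max=71
step 13: append 4 -> window=[71, 4] -> max=71
Recorded maximums: 74 70 76 76 61 24 75 75 74 74 71 71
Changes between consecutive maximums: 7

Answer: 7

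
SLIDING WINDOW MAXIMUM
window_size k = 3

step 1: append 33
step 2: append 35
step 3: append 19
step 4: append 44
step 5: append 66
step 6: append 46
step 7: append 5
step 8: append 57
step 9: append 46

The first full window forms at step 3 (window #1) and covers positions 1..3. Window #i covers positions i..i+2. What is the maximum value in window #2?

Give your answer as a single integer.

Answer: 44

Derivation:
step 1: append 33 -> window=[33] (not full yet)
step 2: append 35 -> window=[33, 35] (not full yet)
step 3: append 19 -> window=[33, 35, 19] -> max=35
step 4: append 44 -> window=[35, 19, 44] -> max=44
Window #2 max = 44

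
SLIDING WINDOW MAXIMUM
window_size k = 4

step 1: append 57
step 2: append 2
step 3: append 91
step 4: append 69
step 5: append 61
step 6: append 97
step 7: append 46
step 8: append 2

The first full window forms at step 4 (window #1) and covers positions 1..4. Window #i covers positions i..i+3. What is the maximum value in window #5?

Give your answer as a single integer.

step 1: append 57 -> window=[57] (not full yet)
step 2: append 2 -> window=[57, 2] (not full yet)
step 3: append 91 -> window=[57, 2, 91] (not full yet)
step 4: append 69 -> window=[57, 2, 91, 69] -> max=91
step 5: append 61 -> window=[2, 91, 69, 61] -> max=91
step 6: append 97 -> window=[91, 69, 61, 97] -> max=97
step 7: append 46 -> window=[69, 61, 97, 46] -> max=97
step 8: append 2 -> window=[61, 97, 46, 2] -> max=97
Window #5 max = 97

Answer: 97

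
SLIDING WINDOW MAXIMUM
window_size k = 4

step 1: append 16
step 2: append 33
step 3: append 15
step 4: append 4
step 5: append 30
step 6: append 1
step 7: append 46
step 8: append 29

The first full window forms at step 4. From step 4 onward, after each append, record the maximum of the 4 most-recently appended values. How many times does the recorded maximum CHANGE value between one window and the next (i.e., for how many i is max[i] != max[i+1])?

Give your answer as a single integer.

Answer: 2

Derivation:
step 1: append 16 -> window=[16] (not full yet)
step 2: append 33 -> window=[16, 33] (not full yet)
step 3: append 15 -> window=[16, 33, 15] (not full yet)
step 4: append 4 -> window=[16, 33, 15, 4] -> max=33
step 5: append 30 -> window=[33, 15, 4, 30] -> max=33
step 6: append 1 -> window=[15, 4, 30, 1] -> max=30
step 7: append 46 -> window=[4, 30, 1, 46] -> max=46
step 8: append 29 -> window=[30, 1, 46, 29] -> max=46
Recorded maximums: 33 33 30 46 46
Changes between consecutive maximums: 2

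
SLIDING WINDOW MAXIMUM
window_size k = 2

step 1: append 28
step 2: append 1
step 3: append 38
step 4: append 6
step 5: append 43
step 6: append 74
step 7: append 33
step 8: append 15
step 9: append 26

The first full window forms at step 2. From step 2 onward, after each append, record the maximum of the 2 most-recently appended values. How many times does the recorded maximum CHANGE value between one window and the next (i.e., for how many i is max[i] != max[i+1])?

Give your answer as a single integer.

Answer: 5

Derivation:
step 1: append 28 -> window=[28] (not full yet)
step 2: append 1 -> window=[28, 1] -> max=28
step 3: append 38 -> window=[1, 38] -> max=38
step 4: append 6 -> window=[38, 6] -> max=38
step 5: append 43 -> window=[6, 43] -> max=43
step 6: append 74 -> window=[43, 74] -> max=74
step 7: append 33 -> window=[74, 33] -> max=74
step 8: append 15 -> window=[33, 15] -> max=33
step 9: append 26 -> window=[15, 26] -> max=26
Recorded maximums: 28 38 38 43 74 74 33 26
Changes between consecutive maximums: 5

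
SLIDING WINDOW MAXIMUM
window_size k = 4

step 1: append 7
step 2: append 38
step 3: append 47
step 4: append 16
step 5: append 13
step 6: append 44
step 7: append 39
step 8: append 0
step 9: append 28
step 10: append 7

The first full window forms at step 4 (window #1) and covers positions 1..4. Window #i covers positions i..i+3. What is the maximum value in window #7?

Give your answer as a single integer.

step 1: append 7 -> window=[7] (not full yet)
step 2: append 38 -> window=[7, 38] (not full yet)
step 3: append 47 -> window=[7, 38, 47] (not full yet)
step 4: append 16 -> window=[7, 38, 47, 16] -> max=47
step 5: append 13 -> window=[38, 47, 16, 13] -> max=47
step 6: append 44 -> window=[47, 16, 13, 44] -> max=47
step 7: append 39 -> window=[16, 13, 44, 39] -> max=44
step 8: append 0 -> window=[13, 44, 39, 0] -> max=44
step 9: append 28 -> window=[44, 39, 0, 28] -> max=44
step 10: append 7 -> window=[39, 0, 28, 7] -> max=39
Window #7 max = 39

Answer: 39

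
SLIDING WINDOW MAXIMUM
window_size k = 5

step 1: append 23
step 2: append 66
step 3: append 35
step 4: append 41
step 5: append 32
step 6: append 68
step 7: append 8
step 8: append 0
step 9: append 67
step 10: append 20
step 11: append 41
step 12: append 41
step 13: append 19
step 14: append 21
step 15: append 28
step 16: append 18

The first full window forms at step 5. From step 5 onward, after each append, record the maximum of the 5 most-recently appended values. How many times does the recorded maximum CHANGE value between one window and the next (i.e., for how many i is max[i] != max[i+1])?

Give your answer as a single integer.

Answer: 3

Derivation:
step 1: append 23 -> window=[23] (not full yet)
step 2: append 66 -> window=[23, 66] (not full yet)
step 3: append 35 -> window=[23, 66, 35] (not full yet)
step 4: append 41 -> window=[23, 66, 35, 41] (not full yet)
step 5: append 32 -> window=[23, 66, 35, 41, 32] -> max=66
step 6: append 68 -> window=[66, 35, 41, 32, 68] -> max=68
step 7: append 8 -> window=[35, 41, 32, 68, 8] -> max=68
step 8: append 0 -> window=[41, 32, 68, 8, 0] -> max=68
step 9: append 67 -> window=[32, 68, 8, 0, 67] -> max=68
step 10: append 20 -> window=[68, 8, 0, 67, 20] -> max=68
step 11: append 41 -> window=[8, 0, 67, 20, 41] -> max=67
step 12: append 41 -> window=[0, 67, 20, 41, 41] -> max=67
step 13: append 19 -> window=[67, 20, 41, 41, 19] -> max=67
step 14: append 21 -> window=[20, 41, 41, 19, 21] -> max=41
step 15: append 28 -> window=[41, 41, 19, 21, 28] -> max=41
step 16: append 18 -> window=[41, 19, 21, 28, 18] -> max=41
Recorded maximums: 66 68 68 68 68 68 67 67 67 41 41 41
Changes between consecutive maximums: 3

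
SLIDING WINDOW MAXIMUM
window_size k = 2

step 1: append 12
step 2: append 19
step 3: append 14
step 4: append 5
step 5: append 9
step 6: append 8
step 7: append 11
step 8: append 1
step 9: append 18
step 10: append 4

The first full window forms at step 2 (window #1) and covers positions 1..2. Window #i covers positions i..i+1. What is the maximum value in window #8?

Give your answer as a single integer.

step 1: append 12 -> window=[12] (not full yet)
step 2: append 19 -> window=[12, 19] -> max=19
step 3: append 14 -> window=[19, 14] -> max=19
step 4: append 5 -> window=[14, 5] -> max=14
step 5: append 9 -> window=[5, 9] -> max=9
step 6: append 8 -> window=[9, 8] -> max=9
step 7: append 11 -> window=[8, 11] -> max=11
step 8: append 1 -> window=[11, 1] -> max=11
step 9: append 18 -> window=[1, 18] -> max=18
Window #8 max = 18

Answer: 18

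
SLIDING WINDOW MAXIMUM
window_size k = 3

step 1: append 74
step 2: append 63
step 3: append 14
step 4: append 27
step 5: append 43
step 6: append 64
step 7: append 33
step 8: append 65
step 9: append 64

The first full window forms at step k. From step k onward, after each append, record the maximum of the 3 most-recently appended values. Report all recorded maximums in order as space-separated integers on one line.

Answer: 74 63 43 64 64 65 65

Derivation:
step 1: append 74 -> window=[74] (not full yet)
step 2: append 63 -> window=[74, 63] (not full yet)
step 3: append 14 -> window=[74, 63, 14] -> max=74
step 4: append 27 -> window=[63, 14, 27] -> max=63
step 5: append 43 -> window=[14, 27, 43] -> max=43
step 6: append 64 -> window=[27, 43, 64] -> max=64
step 7: append 33 -> window=[43, 64, 33] -> max=64
step 8: append 65 -> window=[64, 33, 65] -> max=65
step 9: append 64 -> window=[33, 65, 64] -> max=65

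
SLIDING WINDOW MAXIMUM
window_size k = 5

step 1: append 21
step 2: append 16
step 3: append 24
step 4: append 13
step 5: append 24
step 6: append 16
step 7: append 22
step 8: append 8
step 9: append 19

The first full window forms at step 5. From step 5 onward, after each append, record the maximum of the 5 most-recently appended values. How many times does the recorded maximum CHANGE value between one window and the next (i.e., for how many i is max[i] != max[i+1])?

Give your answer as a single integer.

Answer: 0

Derivation:
step 1: append 21 -> window=[21] (not full yet)
step 2: append 16 -> window=[21, 16] (not full yet)
step 3: append 24 -> window=[21, 16, 24] (not full yet)
step 4: append 13 -> window=[21, 16, 24, 13] (not full yet)
step 5: append 24 -> window=[21, 16, 24, 13, 24] -> max=24
step 6: append 16 -> window=[16, 24, 13, 24, 16] -> max=24
step 7: append 22 -> window=[24, 13, 24, 16, 22] -> max=24
step 8: append 8 -> window=[13, 24, 16, 22, 8] -> max=24
step 9: append 19 -> window=[24, 16, 22, 8, 19] -> max=24
Recorded maximums: 24 24 24 24 24
Changes between consecutive maximums: 0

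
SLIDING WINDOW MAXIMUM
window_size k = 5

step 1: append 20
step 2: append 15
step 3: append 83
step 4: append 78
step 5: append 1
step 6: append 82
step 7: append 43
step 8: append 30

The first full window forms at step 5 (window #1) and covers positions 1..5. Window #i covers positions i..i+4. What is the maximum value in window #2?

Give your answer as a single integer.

Answer: 83

Derivation:
step 1: append 20 -> window=[20] (not full yet)
step 2: append 15 -> window=[20, 15] (not full yet)
step 3: append 83 -> window=[20, 15, 83] (not full yet)
step 4: append 78 -> window=[20, 15, 83, 78] (not full yet)
step 5: append 1 -> window=[20, 15, 83, 78, 1] -> max=83
step 6: append 82 -> window=[15, 83, 78, 1, 82] -> max=83
Window #2 max = 83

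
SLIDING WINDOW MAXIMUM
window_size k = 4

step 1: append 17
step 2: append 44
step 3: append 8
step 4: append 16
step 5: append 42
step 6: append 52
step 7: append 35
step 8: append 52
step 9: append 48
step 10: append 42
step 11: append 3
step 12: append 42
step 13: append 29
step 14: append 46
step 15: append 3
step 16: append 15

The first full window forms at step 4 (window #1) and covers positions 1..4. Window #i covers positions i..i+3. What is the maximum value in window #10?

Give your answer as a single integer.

Answer: 42

Derivation:
step 1: append 17 -> window=[17] (not full yet)
step 2: append 44 -> window=[17, 44] (not full yet)
step 3: append 8 -> window=[17, 44, 8] (not full yet)
step 4: append 16 -> window=[17, 44, 8, 16] -> max=44
step 5: append 42 -> window=[44, 8, 16, 42] -> max=44
step 6: append 52 -> window=[8, 16, 42, 52] -> max=52
step 7: append 35 -> window=[16, 42, 52, 35] -> max=52
step 8: append 52 -> window=[42, 52, 35, 52] -> max=52
step 9: append 48 -> window=[52, 35, 52, 48] -> max=52
step 10: append 42 -> window=[35, 52, 48, 42] -> max=52
step 11: append 3 -> window=[52, 48, 42, 3] -> max=52
step 12: append 42 -> window=[48, 42, 3, 42] -> max=48
step 13: append 29 -> window=[42, 3, 42, 29] -> max=42
Window #10 max = 42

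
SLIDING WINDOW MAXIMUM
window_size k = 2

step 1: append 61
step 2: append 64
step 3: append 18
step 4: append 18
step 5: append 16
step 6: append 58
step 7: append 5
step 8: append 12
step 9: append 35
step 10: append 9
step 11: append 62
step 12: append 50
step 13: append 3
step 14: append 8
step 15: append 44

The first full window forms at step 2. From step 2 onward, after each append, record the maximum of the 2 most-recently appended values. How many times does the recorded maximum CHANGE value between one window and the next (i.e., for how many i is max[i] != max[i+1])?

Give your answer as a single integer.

step 1: append 61 -> window=[61] (not full yet)
step 2: append 64 -> window=[61, 64] -> max=64
step 3: append 18 -> window=[64, 18] -> max=64
step 4: append 18 -> window=[18, 18] -> max=18
step 5: append 16 -> window=[18, 16] -> max=18
step 6: append 58 -> window=[16, 58] -> max=58
step 7: append 5 -> window=[58, 5] -> max=58
step 8: append 12 -> window=[5, 12] -> max=12
step 9: append 35 -> window=[12, 35] -> max=35
step 10: append 9 -> window=[35, 9] -> max=35
step 11: append 62 -> window=[9, 62] -> max=62
step 12: append 50 -> window=[62, 50] -> max=62
step 13: append 3 -> window=[50, 3] -> max=50
step 14: append 8 -> window=[3, 8] -> max=8
step 15: append 44 -> window=[8, 44] -> max=44
Recorded maximums: 64 64 18 18 58 58 12 35 35 62 62 50 8 44
Changes between consecutive maximums: 8

Answer: 8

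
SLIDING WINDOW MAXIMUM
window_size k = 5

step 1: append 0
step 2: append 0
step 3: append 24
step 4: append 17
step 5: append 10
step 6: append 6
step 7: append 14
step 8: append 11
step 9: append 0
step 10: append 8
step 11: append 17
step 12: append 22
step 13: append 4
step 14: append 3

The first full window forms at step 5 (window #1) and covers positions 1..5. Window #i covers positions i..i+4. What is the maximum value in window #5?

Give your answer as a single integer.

step 1: append 0 -> window=[0] (not full yet)
step 2: append 0 -> window=[0, 0] (not full yet)
step 3: append 24 -> window=[0, 0, 24] (not full yet)
step 4: append 17 -> window=[0, 0, 24, 17] (not full yet)
step 5: append 10 -> window=[0, 0, 24, 17, 10] -> max=24
step 6: append 6 -> window=[0, 24, 17, 10, 6] -> max=24
step 7: append 14 -> window=[24, 17, 10, 6, 14] -> max=24
step 8: append 11 -> window=[17, 10, 6, 14, 11] -> max=17
step 9: append 0 -> window=[10, 6, 14, 11, 0] -> max=14
Window #5 max = 14

Answer: 14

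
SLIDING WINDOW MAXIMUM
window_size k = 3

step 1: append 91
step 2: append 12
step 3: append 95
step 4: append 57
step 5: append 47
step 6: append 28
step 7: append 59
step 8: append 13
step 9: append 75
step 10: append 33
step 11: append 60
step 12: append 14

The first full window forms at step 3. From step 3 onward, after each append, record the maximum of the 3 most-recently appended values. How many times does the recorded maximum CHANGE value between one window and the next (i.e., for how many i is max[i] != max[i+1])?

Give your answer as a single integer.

Answer: 4

Derivation:
step 1: append 91 -> window=[91] (not full yet)
step 2: append 12 -> window=[91, 12] (not full yet)
step 3: append 95 -> window=[91, 12, 95] -> max=95
step 4: append 57 -> window=[12, 95, 57] -> max=95
step 5: append 47 -> window=[95, 57, 47] -> max=95
step 6: append 28 -> window=[57, 47, 28] -> max=57
step 7: append 59 -> window=[47, 28, 59] -> max=59
step 8: append 13 -> window=[28, 59, 13] -> max=59
step 9: append 75 -> window=[59, 13, 75] -> max=75
step 10: append 33 -> window=[13, 75, 33] -> max=75
step 11: append 60 -> window=[75, 33, 60] -> max=75
step 12: append 14 -> window=[33, 60, 14] -> max=60
Recorded maximums: 95 95 95 57 59 59 75 75 75 60
Changes between consecutive maximums: 4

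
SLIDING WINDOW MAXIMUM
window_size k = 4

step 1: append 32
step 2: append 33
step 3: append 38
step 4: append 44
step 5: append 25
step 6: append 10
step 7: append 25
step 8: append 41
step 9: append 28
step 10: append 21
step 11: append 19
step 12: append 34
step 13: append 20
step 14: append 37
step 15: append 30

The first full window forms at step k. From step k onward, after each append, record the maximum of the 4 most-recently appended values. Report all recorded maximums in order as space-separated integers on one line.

Answer: 44 44 44 44 41 41 41 41 34 34 37 37

Derivation:
step 1: append 32 -> window=[32] (not full yet)
step 2: append 33 -> window=[32, 33] (not full yet)
step 3: append 38 -> window=[32, 33, 38] (not full yet)
step 4: append 44 -> window=[32, 33, 38, 44] -> max=44
step 5: append 25 -> window=[33, 38, 44, 25] -> max=44
step 6: append 10 -> window=[38, 44, 25, 10] -> max=44
step 7: append 25 -> window=[44, 25, 10, 25] -> max=44
step 8: append 41 -> window=[25, 10, 25, 41] -> max=41
step 9: append 28 -> window=[10, 25, 41, 28] -> max=41
step 10: append 21 -> window=[25, 41, 28, 21] -> max=41
step 11: append 19 -> window=[41, 28, 21, 19] -> max=41
step 12: append 34 -> window=[28, 21, 19, 34] -> max=34
step 13: append 20 -> window=[21, 19, 34, 20] -> max=34
step 14: append 37 -> window=[19, 34, 20, 37] -> max=37
step 15: append 30 -> window=[34, 20, 37, 30] -> max=37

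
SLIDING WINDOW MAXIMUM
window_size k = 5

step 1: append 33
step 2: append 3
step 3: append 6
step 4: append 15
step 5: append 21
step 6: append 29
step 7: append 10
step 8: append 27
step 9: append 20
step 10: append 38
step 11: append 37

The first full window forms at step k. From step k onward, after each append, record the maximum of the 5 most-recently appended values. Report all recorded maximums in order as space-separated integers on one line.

step 1: append 33 -> window=[33] (not full yet)
step 2: append 3 -> window=[33, 3] (not full yet)
step 3: append 6 -> window=[33, 3, 6] (not full yet)
step 4: append 15 -> window=[33, 3, 6, 15] (not full yet)
step 5: append 21 -> window=[33, 3, 6, 15, 21] -> max=33
step 6: append 29 -> window=[3, 6, 15, 21, 29] -> max=29
step 7: append 10 -> window=[6, 15, 21, 29, 10] -> max=29
step 8: append 27 -> window=[15, 21, 29, 10, 27] -> max=29
step 9: append 20 -> window=[21, 29, 10, 27, 20] -> max=29
step 10: append 38 -> window=[29, 10, 27, 20, 38] -> max=38
step 11: append 37 -> window=[10, 27, 20, 38, 37] -> max=38

Answer: 33 29 29 29 29 38 38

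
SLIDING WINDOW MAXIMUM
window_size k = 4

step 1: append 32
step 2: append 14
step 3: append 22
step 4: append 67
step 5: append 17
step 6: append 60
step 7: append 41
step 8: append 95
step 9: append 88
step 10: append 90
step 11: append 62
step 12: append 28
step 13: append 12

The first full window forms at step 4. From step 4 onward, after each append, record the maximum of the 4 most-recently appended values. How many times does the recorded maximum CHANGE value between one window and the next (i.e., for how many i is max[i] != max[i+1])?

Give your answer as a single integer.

Answer: 2

Derivation:
step 1: append 32 -> window=[32] (not full yet)
step 2: append 14 -> window=[32, 14] (not full yet)
step 3: append 22 -> window=[32, 14, 22] (not full yet)
step 4: append 67 -> window=[32, 14, 22, 67] -> max=67
step 5: append 17 -> window=[14, 22, 67, 17] -> max=67
step 6: append 60 -> window=[22, 67, 17, 60] -> max=67
step 7: append 41 -> window=[67, 17, 60, 41] -> max=67
step 8: append 95 -> window=[17, 60, 41, 95] -> max=95
step 9: append 88 -> window=[60, 41, 95, 88] -> max=95
step 10: append 90 -> window=[41, 95, 88, 90] -> max=95
step 11: append 62 -> window=[95, 88, 90, 62] -> max=95
step 12: append 28 -> window=[88, 90, 62, 28] -> max=90
step 13: append 12 -> window=[90, 62, 28, 12] -> max=90
Recorded maximums: 67 67 67 67 95 95 95 95 90 90
Changes between consecutive maximums: 2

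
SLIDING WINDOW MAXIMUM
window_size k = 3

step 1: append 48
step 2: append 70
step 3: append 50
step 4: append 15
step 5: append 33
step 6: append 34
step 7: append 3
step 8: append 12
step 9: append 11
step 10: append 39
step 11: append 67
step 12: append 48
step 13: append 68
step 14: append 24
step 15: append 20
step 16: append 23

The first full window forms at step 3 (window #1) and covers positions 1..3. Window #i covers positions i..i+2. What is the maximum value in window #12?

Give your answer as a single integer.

step 1: append 48 -> window=[48] (not full yet)
step 2: append 70 -> window=[48, 70] (not full yet)
step 3: append 50 -> window=[48, 70, 50] -> max=70
step 4: append 15 -> window=[70, 50, 15] -> max=70
step 5: append 33 -> window=[50, 15, 33] -> max=50
step 6: append 34 -> window=[15, 33, 34] -> max=34
step 7: append 3 -> window=[33, 34, 3] -> max=34
step 8: append 12 -> window=[34, 3, 12] -> max=34
step 9: append 11 -> window=[3, 12, 11] -> max=12
step 10: append 39 -> window=[12, 11, 39] -> max=39
step 11: append 67 -> window=[11, 39, 67] -> max=67
step 12: append 48 -> window=[39, 67, 48] -> max=67
step 13: append 68 -> window=[67, 48, 68] -> max=68
step 14: append 24 -> window=[48, 68, 24] -> max=68
Window #12 max = 68

Answer: 68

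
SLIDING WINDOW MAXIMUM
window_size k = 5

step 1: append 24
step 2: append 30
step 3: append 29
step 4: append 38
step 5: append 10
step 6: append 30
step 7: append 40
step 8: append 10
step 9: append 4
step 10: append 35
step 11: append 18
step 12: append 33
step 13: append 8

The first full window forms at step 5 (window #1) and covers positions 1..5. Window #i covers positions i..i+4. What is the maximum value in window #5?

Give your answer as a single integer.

Answer: 40

Derivation:
step 1: append 24 -> window=[24] (not full yet)
step 2: append 30 -> window=[24, 30] (not full yet)
step 3: append 29 -> window=[24, 30, 29] (not full yet)
step 4: append 38 -> window=[24, 30, 29, 38] (not full yet)
step 5: append 10 -> window=[24, 30, 29, 38, 10] -> max=38
step 6: append 30 -> window=[30, 29, 38, 10, 30] -> max=38
step 7: append 40 -> window=[29, 38, 10, 30, 40] -> max=40
step 8: append 10 -> window=[38, 10, 30, 40, 10] -> max=40
step 9: append 4 -> window=[10, 30, 40, 10, 4] -> max=40
Window #5 max = 40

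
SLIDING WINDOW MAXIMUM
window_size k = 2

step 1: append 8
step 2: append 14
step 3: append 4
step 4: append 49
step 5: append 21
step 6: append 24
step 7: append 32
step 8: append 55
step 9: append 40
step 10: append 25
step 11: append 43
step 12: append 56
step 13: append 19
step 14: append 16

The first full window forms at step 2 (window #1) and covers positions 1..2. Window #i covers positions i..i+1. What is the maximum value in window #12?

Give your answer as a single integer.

step 1: append 8 -> window=[8] (not full yet)
step 2: append 14 -> window=[8, 14] -> max=14
step 3: append 4 -> window=[14, 4] -> max=14
step 4: append 49 -> window=[4, 49] -> max=49
step 5: append 21 -> window=[49, 21] -> max=49
step 6: append 24 -> window=[21, 24] -> max=24
step 7: append 32 -> window=[24, 32] -> max=32
step 8: append 55 -> window=[32, 55] -> max=55
step 9: append 40 -> window=[55, 40] -> max=55
step 10: append 25 -> window=[40, 25] -> max=40
step 11: append 43 -> window=[25, 43] -> max=43
step 12: append 56 -> window=[43, 56] -> max=56
step 13: append 19 -> window=[56, 19] -> max=56
Window #12 max = 56

Answer: 56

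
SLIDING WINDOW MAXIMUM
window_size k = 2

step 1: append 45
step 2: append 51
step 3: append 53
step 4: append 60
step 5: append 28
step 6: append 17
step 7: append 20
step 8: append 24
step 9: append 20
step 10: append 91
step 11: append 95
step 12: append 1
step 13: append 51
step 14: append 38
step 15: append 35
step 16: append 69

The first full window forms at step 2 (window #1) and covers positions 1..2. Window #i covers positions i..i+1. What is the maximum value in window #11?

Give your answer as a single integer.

Answer: 95

Derivation:
step 1: append 45 -> window=[45] (not full yet)
step 2: append 51 -> window=[45, 51] -> max=51
step 3: append 53 -> window=[51, 53] -> max=53
step 4: append 60 -> window=[53, 60] -> max=60
step 5: append 28 -> window=[60, 28] -> max=60
step 6: append 17 -> window=[28, 17] -> max=28
step 7: append 20 -> window=[17, 20] -> max=20
step 8: append 24 -> window=[20, 24] -> max=24
step 9: append 20 -> window=[24, 20] -> max=24
step 10: append 91 -> window=[20, 91] -> max=91
step 11: append 95 -> window=[91, 95] -> max=95
step 12: append 1 -> window=[95, 1] -> max=95
Window #11 max = 95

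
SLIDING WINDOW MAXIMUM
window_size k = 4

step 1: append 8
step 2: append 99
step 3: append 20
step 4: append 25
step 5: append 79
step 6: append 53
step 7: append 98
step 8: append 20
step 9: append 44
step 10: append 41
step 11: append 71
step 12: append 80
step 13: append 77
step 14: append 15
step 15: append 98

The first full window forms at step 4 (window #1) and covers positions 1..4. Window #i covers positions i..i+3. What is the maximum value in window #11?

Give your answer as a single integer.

step 1: append 8 -> window=[8] (not full yet)
step 2: append 99 -> window=[8, 99] (not full yet)
step 3: append 20 -> window=[8, 99, 20] (not full yet)
step 4: append 25 -> window=[8, 99, 20, 25] -> max=99
step 5: append 79 -> window=[99, 20, 25, 79] -> max=99
step 6: append 53 -> window=[20, 25, 79, 53] -> max=79
step 7: append 98 -> window=[25, 79, 53, 98] -> max=98
step 8: append 20 -> window=[79, 53, 98, 20] -> max=98
step 9: append 44 -> window=[53, 98, 20, 44] -> max=98
step 10: append 41 -> window=[98, 20, 44, 41] -> max=98
step 11: append 71 -> window=[20, 44, 41, 71] -> max=71
step 12: append 80 -> window=[44, 41, 71, 80] -> max=80
step 13: append 77 -> window=[41, 71, 80, 77] -> max=80
step 14: append 15 -> window=[71, 80, 77, 15] -> max=80
Window #11 max = 80

Answer: 80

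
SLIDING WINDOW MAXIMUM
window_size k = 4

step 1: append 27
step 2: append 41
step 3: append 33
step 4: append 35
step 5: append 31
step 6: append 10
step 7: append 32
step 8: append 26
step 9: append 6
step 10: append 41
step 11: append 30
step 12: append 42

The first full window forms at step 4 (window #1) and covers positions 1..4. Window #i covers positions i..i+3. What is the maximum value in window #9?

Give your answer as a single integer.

step 1: append 27 -> window=[27] (not full yet)
step 2: append 41 -> window=[27, 41] (not full yet)
step 3: append 33 -> window=[27, 41, 33] (not full yet)
step 4: append 35 -> window=[27, 41, 33, 35] -> max=41
step 5: append 31 -> window=[41, 33, 35, 31] -> max=41
step 6: append 10 -> window=[33, 35, 31, 10] -> max=35
step 7: append 32 -> window=[35, 31, 10, 32] -> max=35
step 8: append 26 -> window=[31, 10, 32, 26] -> max=32
step 9: append 6 -> window=[10, 32, 26, 6] -> max=32
step 10: append 41 -> window=[32, 26, 6, 41] -> max=41
step 11: append 30 -> window=[26, 6, 41, 30] -> max=41
step 12: append 42 -> window=[6, 41, 30, 42] -> max=42
Window #9 max = 42

Answer: 42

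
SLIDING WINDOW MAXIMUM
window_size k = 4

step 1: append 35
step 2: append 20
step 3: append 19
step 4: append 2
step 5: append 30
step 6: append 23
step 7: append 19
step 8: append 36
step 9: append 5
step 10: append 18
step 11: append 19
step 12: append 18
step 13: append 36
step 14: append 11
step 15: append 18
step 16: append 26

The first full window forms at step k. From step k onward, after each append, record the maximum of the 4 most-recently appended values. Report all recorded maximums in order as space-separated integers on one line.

Answer: 35 30 30 30 36 36 36 36 19 36 36 36 36

Derivation:
step 1: append 35 -> window=[35] (not full yet)
step 2: append 20 -> window=[35, 20] (not full yet)
step 3: append 19 -> window=[35, 20, 19] (not full yet)
step 4: append 2 -> window=[35, 20, 19, 2] -> max=35
step 5: append 30 -> window=[20, 19, 2, 30] -> max=30
step 6: append 23 -> window=[19, 2, 30, 23] -> max=30
step 7: append 19 -> window=[2, 30, 23, 19] -> max=30
step 8: append 36 -> window=[30, 23, 19, 36] -> max=36
step 9: append 5 -> window=[23, 19, 36, 5] -> max=36
step 10: append 18 -> window=[19, 36, 5, 18] -> max=36
step 11: append 19 -> window=[36, 5, 18, 19] -> max=36
step 12: append 18 -> window=[5, 18, 19, 18] -> max=19
step 13: append 36 -> window=[18, 19, 18, 36] -> max=36
step 14: append 11 -> window=[19, 18, 36, 11] -> max=36
step 15: append 18 -> window=[18, 36, 11, 18] -> max=36
step 16: append 26 -> window=[36, 11, 18, 26] -> max=36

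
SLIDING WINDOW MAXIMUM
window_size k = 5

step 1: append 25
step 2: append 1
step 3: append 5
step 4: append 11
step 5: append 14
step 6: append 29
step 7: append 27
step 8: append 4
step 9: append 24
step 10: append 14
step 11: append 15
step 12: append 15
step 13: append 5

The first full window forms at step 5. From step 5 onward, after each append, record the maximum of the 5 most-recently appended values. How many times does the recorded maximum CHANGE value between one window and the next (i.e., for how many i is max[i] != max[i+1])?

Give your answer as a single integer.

Answer: 3

Derivation:
step 1: append 25 -> window=[25] (not full yet)
step 2: append 1 -> window=[25, 1] (not full yet)
step 3: append 5 -> window=[25, 1, 5] (not full yet)
step 4: append 11 -> window=[25, 1, 5, 11] (not full yet)
step 5: append 14 -> window=[25, 1, 5, 11, 14] -> max=25
step 6: append 29 -> window=[1, 5, 11, 14, 29] -> max=29
step 7: append 27 -> window=[5, 11, 14, 29, 27] -> max=29
step 8: append 4 -> window=[11, 14, 29, 27, 4] -> max=29
step 9: append 24 -> window=[14, 29, 27, 4, 24] -> max=29
step 10: append 14 -> window=[29, 27, 4, 24, 14] -> max=29
step 11: append 15 -> window=[27, 4, 24, 14, 15] -> max=27
step 12: append 15 -> window=[4, 24, 14, 15, 15] -> max=24
step 13: append 5 -> window=[24, 14, 15, 15, 5] -> max=24
Recorded maximums: 25 29 29 29 29 29 27 24 24
Changes between consecutive maximums: 3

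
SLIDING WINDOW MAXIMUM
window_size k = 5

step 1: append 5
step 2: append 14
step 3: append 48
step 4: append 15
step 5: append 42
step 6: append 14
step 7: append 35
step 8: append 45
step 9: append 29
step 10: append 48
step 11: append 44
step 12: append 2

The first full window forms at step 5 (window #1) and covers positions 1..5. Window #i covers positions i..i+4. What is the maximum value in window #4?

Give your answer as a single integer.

Answer: 45

Derivation:
step 1: append 5 -> window=[5] (not full yet)
step 2: append 14 -> window=[5, 14] (not full yet)
step 3: append 48 -> window=[5, 14, 48] (not full yet)
step 4: append 15 -> window=[5, 14, 48, 15] (not full yet)
step 5: append 42 -> window=[5, 14, 48, 15, 42] -> max=48
step 6: append 14 -> window=[14, 48, 15, 42, 14] -> max=48
step 7: append 35 -> window=[48, 15, 42, 14, 35] -> max=48
step 8: append 45 -> window=[15, 42, 14, 35, 45] -> max=45
Window #4 max = 45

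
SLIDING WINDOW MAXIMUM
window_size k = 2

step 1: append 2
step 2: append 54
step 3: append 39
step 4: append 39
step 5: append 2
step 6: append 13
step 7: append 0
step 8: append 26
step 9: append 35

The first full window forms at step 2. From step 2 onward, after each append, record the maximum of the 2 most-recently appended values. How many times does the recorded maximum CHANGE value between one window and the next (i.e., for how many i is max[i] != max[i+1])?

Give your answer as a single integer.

step 1: append 2 -> window=[2] (not full yet)
step 2: append 54 -> window=[2, 54] -> max=54
step 3: append 39 -> window=[54, 39] -> max=54
step 4: append 39 -> window=[39, 39] -> max=39
step 5: append 2 -> window=[39, 2] -> max=39
step 6: append 13 -> window=[2, 13] -> max=13
step 7: append 0 -> window=[13, 0] -> max=13
step 8: append 26 -> window=[0, 26] -> max=26
step 9: append 35 -> window=[26, 35] -> max=35
Recorded maximums: 54 54 39 39 13 13 26 35
Changes between consecutive maximums: 4

Answer: 4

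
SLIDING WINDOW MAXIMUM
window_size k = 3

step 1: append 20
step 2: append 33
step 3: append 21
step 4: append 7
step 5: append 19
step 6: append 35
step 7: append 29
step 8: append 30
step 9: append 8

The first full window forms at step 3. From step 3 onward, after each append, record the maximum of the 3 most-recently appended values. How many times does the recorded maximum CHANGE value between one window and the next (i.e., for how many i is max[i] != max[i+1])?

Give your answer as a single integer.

Answer: 3

Derivation:
step 1: append 20 -> window=[20] (not full yet)
step 2: append 33 -> window=[20, 33] (not full yet)
step 3: append 21 -> window=[20, 33, 21] -> max=33
step 4: append 7 -> window=[33, 21, 7] -> max=33
step 5: append 19 -> window=[21, 7, 19] -> max=21
step 6: append 35 -> window=[7, 19, 35] -> max=35
step 7: append 29 -> window=[19, 35, 29] -> max=35
step 8: append 30 -> window=[35, 29, 30] -> max=35
step 9: append 8 -> window=[29, 30, 8] -> max=30
Recorded maximums: 33 33 21 35 35 35 30
Changes between consecutive maximums: 3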